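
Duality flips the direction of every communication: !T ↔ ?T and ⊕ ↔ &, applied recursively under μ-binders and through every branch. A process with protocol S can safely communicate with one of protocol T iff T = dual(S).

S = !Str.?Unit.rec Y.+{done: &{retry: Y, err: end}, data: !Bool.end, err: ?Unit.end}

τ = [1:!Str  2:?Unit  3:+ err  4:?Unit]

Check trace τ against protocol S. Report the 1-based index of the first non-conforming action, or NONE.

step 1: !Str  match  now at ?Unit.rec Y.…
step 2: ?Unit  match  now at rec Y.…
step 3: + err  match  now at ?Unit.end
step 4: ?Unit  match  now at end
all 4 steps conform

NONE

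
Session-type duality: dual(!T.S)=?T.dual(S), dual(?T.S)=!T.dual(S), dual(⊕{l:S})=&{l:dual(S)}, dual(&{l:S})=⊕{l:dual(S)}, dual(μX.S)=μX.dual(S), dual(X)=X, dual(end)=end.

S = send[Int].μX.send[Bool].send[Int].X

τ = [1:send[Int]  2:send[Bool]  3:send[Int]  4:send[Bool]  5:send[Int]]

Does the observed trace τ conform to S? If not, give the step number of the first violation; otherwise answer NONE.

NONE

step 1: send[Int]  match  cont: μX.…
step 2: send[Bool]  match  cont: send[Int].μX.…
step 3: send[Int]  match  cont: μX.…
step 4: send[Bool]  match  cont: send[Int].μX.…
step 5: send[Int]  match  cont: μX.…
all 5 steps conform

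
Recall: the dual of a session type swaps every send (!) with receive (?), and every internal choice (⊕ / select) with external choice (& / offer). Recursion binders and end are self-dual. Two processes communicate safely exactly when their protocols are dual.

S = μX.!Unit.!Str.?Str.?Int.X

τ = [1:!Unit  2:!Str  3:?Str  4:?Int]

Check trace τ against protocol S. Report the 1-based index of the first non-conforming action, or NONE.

[1] !Unit  ✓  now at !Str.?Str.?Int.μX.…
[2] !Str  ✓  now at ?Str.?Int.μX.…
[3] ?Str  ✓  now at ?Int.μX.…
[4] ?Int  ✓  now at μX.…
τ conforms to S (length 4)

NONE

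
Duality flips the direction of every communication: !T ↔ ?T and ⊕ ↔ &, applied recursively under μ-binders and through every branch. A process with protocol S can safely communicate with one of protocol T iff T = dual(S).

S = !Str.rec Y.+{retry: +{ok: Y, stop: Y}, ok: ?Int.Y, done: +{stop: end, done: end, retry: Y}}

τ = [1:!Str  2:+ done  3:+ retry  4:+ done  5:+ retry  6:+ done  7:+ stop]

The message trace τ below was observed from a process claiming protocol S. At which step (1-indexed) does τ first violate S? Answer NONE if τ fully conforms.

NONE

[1] !Str  ok  now at rec Y.…
[2] + done  ok  now at +{stop: end, done: end, retry: rec Y.…}
[3] + retry  ok  now at rec Y.…
[4] + done  ok  now at +{stop: end, done: end, retry: rec Y.…}
[5] + retry  ok  now at rec Y.…
[6] + done  ok  now at +{stop: end, done: end, retry: rec Y.…}
[7] + stop  ok  now at end
τ conforms to S (length 7)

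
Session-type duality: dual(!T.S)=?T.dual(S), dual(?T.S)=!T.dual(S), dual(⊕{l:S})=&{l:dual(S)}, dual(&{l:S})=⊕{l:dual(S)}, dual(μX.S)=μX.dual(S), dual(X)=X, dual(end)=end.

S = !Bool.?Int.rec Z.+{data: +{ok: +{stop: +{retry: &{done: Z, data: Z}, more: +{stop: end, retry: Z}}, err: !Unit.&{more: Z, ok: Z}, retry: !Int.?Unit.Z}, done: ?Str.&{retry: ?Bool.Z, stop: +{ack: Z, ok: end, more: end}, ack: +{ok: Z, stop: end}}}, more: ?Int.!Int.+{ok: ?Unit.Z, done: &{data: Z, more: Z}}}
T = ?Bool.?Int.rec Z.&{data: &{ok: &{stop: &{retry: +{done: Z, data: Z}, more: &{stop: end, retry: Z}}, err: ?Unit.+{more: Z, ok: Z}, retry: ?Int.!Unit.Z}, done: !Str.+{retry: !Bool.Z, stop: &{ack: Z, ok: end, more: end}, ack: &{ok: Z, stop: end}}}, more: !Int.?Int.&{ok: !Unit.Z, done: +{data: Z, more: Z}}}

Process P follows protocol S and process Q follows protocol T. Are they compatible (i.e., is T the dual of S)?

!Bool ‖ ?Bool  ok
  ?Int ‖ ?Int  ✗ same direction on both sides — not dual

NO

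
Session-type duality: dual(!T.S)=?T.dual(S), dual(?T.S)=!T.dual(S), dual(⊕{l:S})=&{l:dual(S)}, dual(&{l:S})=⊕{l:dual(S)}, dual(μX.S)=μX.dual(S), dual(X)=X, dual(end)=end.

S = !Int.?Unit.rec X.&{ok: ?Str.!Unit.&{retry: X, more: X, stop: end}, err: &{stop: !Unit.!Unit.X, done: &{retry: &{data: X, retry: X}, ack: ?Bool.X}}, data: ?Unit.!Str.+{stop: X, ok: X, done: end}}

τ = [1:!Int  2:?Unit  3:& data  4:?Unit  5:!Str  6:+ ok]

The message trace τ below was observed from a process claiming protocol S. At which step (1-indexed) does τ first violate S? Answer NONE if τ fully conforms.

[1] !Int  match  state: ?Unit.rec X.…
[2] ?Unit  match  state: rec X.…
[3] & data  match  state: ?Unit.!Str.+{stop: rec X.…, ok: rec X.…, done: end}
[4] ?Unit  match  state: !Str.+{stop: rec X.…, ok: rec X.…, done: end}
[5] !Str  match  state: +{stop: rec X.…, ok: rec X.…, done: end}
[6] + ok  match  state: rec X.…
trace exhausted — no violation

NONE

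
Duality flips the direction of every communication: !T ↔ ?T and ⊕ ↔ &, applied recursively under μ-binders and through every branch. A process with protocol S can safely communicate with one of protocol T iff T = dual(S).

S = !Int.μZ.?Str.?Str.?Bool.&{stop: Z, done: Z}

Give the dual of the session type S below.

?Int.μZ.!Str.!Str.!Bool.⊕{stop: Z, done: Z}

!Int → ?Int
  μZ → μZ  (μ self-dual)
    ?Str → !Str
      ?Str → !Str
        ?Bool → !Bool
          &{stop,done} → ⊕{stop,done}  (&→⊕)
            • stop:
              Z ↦ Z
            • done:
              Z ↦ Z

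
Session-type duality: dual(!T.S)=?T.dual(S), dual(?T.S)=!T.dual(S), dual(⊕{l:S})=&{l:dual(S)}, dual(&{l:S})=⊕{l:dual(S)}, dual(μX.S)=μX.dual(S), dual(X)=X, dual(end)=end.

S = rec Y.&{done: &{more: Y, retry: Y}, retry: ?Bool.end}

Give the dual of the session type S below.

rec Y.+{done: +{more: Y, retry: Y}, retry: !Bool.end}

rec Y ↦ rec Y  (binder kept)
  &{done,retry} ↦ +{done,retry}  (offer→select)
    [done]
      &{more,retry} ↦ +{more,retry}  (offer→select)
        [more]
          Y ↦ Y
        [retry]
          Y ↦ Y
    [retry]
      ?Bool ↦ !Bool
        end ↦ end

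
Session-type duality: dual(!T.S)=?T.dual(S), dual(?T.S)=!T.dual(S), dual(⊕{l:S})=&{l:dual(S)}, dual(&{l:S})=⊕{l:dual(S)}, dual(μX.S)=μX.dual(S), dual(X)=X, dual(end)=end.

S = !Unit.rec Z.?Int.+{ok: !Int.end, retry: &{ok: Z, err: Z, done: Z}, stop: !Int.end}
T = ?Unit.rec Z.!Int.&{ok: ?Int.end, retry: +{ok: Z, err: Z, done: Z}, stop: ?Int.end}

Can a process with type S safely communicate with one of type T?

YES

!Unit vs ?Unit  ok
  rec Z vs rec Z  ok (μ self-dual)
    ?Int vs !Int  ok
      +{ok,retry,stop} vs &{ok,retry,stop}  ok labels match
        • ok:
          !Int vs ?Int  ok
            end vs end  ok
        • retry:
          &{ok,err,done} vs +{ok,err,done}  ok labels match
            • ok:
              Z vs Z  ok
            • err:
              Z vs Z  ok
            • done:
              Z vs Z  ok
        • stop:
          !Int vs ?Int  ok
            end vs end  ok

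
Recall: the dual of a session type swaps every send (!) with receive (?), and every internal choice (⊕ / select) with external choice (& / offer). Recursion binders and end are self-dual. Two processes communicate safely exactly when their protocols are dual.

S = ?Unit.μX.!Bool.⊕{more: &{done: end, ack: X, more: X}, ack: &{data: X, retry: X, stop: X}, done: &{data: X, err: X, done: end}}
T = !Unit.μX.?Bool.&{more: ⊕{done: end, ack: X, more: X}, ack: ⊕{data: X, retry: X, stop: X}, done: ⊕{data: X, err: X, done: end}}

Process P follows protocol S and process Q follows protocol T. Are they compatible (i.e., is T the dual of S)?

?Unit vs !Unit  ok
  μX vs μX  ok (μ self-dual)
    !Bool vs ?Bool  ok
      ⊕{more,ack,done} vs &{more,ack,done}  ok same labels
        case more:
          &{done,ack,more} vs ⊕{done,ack,more}  ok same labels
            case done:
              end vs end  ok
            case ack:
              X vs X  ok
            case more:
              X vs X  ok
        case ack:
          &{data,retry,stop} vs ⊕{data,retry,stop}  ok same labels
            case data:
              X vs X  ok
            case retry:
              X vs X  ok
            case stop:
              X vs X  ok
        case done:
          &{data,err,done} vs ⊕{data,err,done}  ok same labels
            case data:
              X vs X  ok
            case err:
              X vs X  ok
            case done:
              end vs end  ok

YES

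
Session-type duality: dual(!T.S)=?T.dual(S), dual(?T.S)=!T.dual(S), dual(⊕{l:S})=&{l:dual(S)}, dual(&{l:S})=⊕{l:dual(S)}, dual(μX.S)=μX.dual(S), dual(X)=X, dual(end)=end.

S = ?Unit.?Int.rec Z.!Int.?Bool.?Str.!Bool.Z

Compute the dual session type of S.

!Unit.!Int.rec Z.?Int.!Bool.!Str.?Bool.Z

?Unit ↦ !Unit
  ?Int ↦ !Int
    rec Z ↦ rec Z  (μ self-dual)
      !Int ↦ ?Int
        ?Bool ↦ !Bool
          ?Str ↦ !Str
            !Bool ↦ ?Bool
              Z self-dual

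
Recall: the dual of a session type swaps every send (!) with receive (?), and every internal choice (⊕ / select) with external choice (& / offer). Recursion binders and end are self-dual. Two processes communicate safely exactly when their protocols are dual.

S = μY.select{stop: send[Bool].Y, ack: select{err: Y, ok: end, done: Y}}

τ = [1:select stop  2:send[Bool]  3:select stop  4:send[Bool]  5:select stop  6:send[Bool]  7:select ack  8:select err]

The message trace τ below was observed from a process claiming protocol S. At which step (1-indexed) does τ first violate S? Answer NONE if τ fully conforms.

@1 select stop  ok  now at send[Bool].μY.…
@2 send[Bool]  ok  now at μY.…
@3 select stop  ok  now at send[Bool].μY.…
@4 send[Bool]  ok  now at μY.…
@5 select stop  ok  now at send[Bool].μY.…
@6 send[Bool]  ok  now at μY.…
@7 select ack  ok  now at select{err: μY.…, ok: end, done: μY.…}
@8 select err  ok  now at μY.…
trace exhausted — no violation

NONE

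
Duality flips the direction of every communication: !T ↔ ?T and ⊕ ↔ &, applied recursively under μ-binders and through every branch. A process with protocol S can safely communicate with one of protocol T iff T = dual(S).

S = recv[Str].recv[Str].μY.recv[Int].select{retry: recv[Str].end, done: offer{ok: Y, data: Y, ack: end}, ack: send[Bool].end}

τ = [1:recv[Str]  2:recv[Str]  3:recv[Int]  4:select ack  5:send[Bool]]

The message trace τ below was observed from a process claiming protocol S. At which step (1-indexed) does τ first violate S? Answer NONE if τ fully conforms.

[1] recv[Str]  ✓  cont: recv[Str].μY.…
[2] recv[Str]  ✓  cont: μY.…
[3] recv[Int]  ✓  cont: select{retry: recv[Str].end, done: offer{ok: μY.…, data: μY.…, ack: end}, ack: send[Bool].end}
[4] select ack  ✓  cont: send[Bool].end
[5] send[Bool]  ✓  cont: end
trace exhausted — no violation

NONE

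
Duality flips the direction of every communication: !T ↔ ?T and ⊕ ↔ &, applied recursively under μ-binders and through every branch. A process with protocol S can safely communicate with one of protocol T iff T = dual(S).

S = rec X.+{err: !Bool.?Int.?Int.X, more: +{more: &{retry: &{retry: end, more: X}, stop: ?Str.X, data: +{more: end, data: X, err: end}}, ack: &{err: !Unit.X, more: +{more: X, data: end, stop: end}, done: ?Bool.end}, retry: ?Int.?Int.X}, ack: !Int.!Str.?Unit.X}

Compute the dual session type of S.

rec X.&{err: ?Bool.!Int.!Int.X, more: &{more: +{retry: +{retry: end, more: X}, stop: !Str.X, data: &{more: end, data: X, err: end}}, ack: +{err: ?Unit.X, more: &{more: X, data: end, stop: end}, done: !Bool.end}, retry: !Int.!Int.X}, ack: ?Int.?Str.!Unit.X}

rec X → rec X  (μ self-dual)
  +{err,more,ack} → &{err,more,ack}  (⊕→&)
    • err:
      !Bool → ?Bool
        ?Int → !Int
          ?Int → !Int
            X self-dual
    • more:
      +{more,ack,retry} → &{more,ack,retry}  (⊕→&)
        • more:
          &{retry,stop,data} → +{retry,stop,data}  (external→internal)
            • retry:
              &{retry,more} → +{retry,more}  (external→internal)
                • retry:
                  end self-dual
                • more:
                  X self-dual
            • stop:
              ?Str → !Str
                X self-dual
            • data:
              +{more,data,err} → &{more,data,err}  (⊕→&)
                • more:
                  end self-dual
                • data:
                  X self-dual
                • err:
                  end self-dual
        • ack:
          &{err,more,done} → +{err,more,done}  (external→internal)
            • err:
              !Unit → ?Unit
                X self-dual
            • more:
              +{more,data,stop} → &{more,data,stop}  (⊕→&)
                • more:
                  X self-dual
                • data:
                  end self-dual
                • stop:
                  end self-dual
            • done:
              ?Bool → !Bool
                end self-dual
        • retry:
          ?Int → !Int
            ?Int → !Int
              X self-dual
    • ack:
      !Int → ?Int
        !Str → ?Str
          ?Unit → !Unit
            X self-dual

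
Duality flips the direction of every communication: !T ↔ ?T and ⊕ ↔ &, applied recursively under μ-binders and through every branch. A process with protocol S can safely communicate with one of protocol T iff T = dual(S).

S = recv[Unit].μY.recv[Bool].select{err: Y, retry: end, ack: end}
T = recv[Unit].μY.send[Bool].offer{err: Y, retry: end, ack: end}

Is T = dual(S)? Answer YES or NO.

recv[Unit] | recv[Unit]  ✗ same direction on both sides — not dual

NO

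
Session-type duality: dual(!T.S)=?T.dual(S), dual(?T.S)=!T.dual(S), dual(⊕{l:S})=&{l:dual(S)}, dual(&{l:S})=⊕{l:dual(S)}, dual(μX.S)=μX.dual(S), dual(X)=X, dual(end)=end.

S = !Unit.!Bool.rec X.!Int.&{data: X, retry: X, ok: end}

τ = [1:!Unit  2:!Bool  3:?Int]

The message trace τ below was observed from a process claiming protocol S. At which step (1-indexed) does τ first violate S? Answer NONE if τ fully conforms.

3

@1 !Unit  ok  cont: !Bool.rec X.…
@2 !Bool  ok  cont: rec X.…
@3 got ?Int, protocol expects !Int  ✗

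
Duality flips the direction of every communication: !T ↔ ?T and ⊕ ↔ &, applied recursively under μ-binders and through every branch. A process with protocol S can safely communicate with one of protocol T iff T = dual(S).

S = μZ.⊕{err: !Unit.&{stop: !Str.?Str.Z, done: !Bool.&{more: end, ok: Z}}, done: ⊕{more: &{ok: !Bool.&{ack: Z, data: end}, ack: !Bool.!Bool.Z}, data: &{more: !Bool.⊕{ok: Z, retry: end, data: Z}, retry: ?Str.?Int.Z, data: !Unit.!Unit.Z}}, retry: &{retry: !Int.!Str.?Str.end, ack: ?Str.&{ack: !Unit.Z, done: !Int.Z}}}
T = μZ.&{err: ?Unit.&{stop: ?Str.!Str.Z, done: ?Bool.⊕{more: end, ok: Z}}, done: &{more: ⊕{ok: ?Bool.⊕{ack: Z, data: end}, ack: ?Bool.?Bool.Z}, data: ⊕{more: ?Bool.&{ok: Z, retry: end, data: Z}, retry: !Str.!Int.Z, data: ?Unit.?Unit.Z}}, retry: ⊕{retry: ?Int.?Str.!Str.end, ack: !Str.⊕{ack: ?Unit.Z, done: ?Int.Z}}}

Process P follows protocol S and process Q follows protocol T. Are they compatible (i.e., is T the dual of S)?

NO

μZ vs μZ  match (μ self-dual)
  ⊕{err,done,retry} vs &{err,done,retry}  match labels match
    case err:
      !Unit vs ?Unit  match
        &{stop,done} vs &{stop,done}  ✗ choice polarity not flipped — not dual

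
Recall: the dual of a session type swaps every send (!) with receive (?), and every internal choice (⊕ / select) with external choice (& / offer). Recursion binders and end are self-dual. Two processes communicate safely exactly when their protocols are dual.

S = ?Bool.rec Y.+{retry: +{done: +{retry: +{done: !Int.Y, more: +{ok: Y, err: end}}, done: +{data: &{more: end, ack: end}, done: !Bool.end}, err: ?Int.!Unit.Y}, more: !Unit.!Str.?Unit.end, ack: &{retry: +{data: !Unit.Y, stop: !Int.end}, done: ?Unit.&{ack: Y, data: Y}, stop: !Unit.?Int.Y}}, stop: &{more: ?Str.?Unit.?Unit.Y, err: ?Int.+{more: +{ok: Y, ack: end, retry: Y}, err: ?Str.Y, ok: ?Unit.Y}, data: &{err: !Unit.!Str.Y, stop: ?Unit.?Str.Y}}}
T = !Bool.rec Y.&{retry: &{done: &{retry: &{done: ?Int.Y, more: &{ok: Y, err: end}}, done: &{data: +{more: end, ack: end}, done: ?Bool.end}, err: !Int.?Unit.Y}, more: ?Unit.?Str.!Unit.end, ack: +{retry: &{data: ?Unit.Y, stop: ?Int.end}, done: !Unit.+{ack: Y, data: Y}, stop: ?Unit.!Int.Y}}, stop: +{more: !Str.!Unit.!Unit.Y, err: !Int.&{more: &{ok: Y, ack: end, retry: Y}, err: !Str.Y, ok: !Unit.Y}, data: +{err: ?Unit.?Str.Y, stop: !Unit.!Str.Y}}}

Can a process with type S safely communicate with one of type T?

?Bool ‖ !Bool  ok
  rec Y ‖ rec Y  ok (μ self-dual)
    +{retry,stop} ‖ &{retry,stop}  ok same labels
      case retry:
        +{done,more,ack} ‖ &{done,more,ack}  ok same labels
          case done:
            +{retry,done,err} ‖ &{retry,done,err}  ok same labels
              case retry:
                +{done,more} ‖ &{done,more}  ok same labels
                  case done:
                    !Int ‖ ?Int  ok
                      Y ‖ Y  ok
                  case more:
                    +{ok,err} ‖ &{ok,err}  ok same labels
                      case ok:
                        Y ‖ Y  ok
                      case err:
                        end ‖ end  ok
              case done:
                +{data,done} ‖ &{data,done}  ok same labels
                  case data:
                    &{more,ack} ‖ +{more,ack}  ok same labels
                      case more:
                        end ‖ end  ok
                      case ack:
                        end ‖ end  ok
                  case done:
                    !Bool ‖ ?Bool  ok
                      end ‖ end  ok
              case err:
                ?Int ‖ !Int  ok
                  !Unit ‖ ?Unit  ok
                    Y ‖ Y  ok
          case more:
            !Unit ‖ ?Unit  ok
              !Str ‖ ?Str  ok
                ?Unit ‖ !Unit  ok
                  end ‖ end  ok
          case ack:
            &{retry,done,stop} ‖ +{retry,done,stop}  ok same labels
              case retry:
                +{data,stop} ‖ &{data,stop}  ok same labels
                  case data:
                    !Unit ‖ ?Unit  ok
                      Y ‖ Y  ok
                  case stop:
                    !Int ‖ ?Int  ok
                      end ‖ end  ok
              case done:
                ?Unit ‖ !Unit  ok
                  &{ack,data} ‖ +{ack,data}  ok same labels
                    case ack:
                      Y ‖ Y  ok
                    case data:
                      Y ‖ Y  ok
              case stop:
                !Unit ‖ ?Unit  ok
                  ?Int ‖ !Int  ok
                    Y ‖ Y  ok
      case stop:
        &{more,err,data} ‖ +{more,err,data}  ok same labels
          case more:
            ?Str ‖ !Str  ok
              ?Unit ‖ !Unit  ok
                ?Unit ‖ !Unit  ok
                  Y ‖ Y  ok
          case err:
            ?Int ‖ !Int  ok
              +{more,err,ok} ‖ &{more,err,ok}  ok same labels
                case more:
                  +{ok,ack,retry} ‖ &{ok,ack,retry}  ok same labels
                    case ok:
                      Y ‖ Y  ok
                    case ack:
                      end ‖ end  ok
                    case retry:
                      Y ‖ Y  ok
                case err:
                  ?Str ‖ !Str  ok
                    Y ‖ Y  ok
                case ok:
                  ?Unit ‖ !Unit  ok
                    Y ‖ Y  ok
          case data:
            &{err,stop} ‖ +{err,stop}  ok same labels
              case err:
                !Unit ‖ ?Unit  ok
                  !Str ‖ ?Str  ok
                    Y ‖ Y  ok
              case stop:
                ?Unit ‖ !Unit  ok
                  ?Str ‖ !Str  ok
                    Y ‖ Y  ok

YES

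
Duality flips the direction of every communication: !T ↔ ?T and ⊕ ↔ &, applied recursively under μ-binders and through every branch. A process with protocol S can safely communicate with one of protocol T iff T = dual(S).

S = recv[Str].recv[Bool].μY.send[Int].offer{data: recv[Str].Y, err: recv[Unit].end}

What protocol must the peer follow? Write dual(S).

send[Str].send[Bool].μY.recv[Int].select{data: send[Str].Y, err: send[Unit].end}

recv[Str] = send[Str]
  recv[Bool] = send[Bool]
    μY = μY  (rec unchanged)
      send[Int] = recv[Int]
        offer{data,err} = select{data,err}  (&→⊕)
          case data:
            recv[Str] = send[Str]
              Y self-dual
          case err:
            recv[Unit] = send[Unit]
              end self-dual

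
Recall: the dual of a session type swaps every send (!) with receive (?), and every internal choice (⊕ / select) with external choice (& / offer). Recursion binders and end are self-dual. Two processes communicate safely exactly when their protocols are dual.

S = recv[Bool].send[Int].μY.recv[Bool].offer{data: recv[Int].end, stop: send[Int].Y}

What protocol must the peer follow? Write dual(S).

recv[Bool] ↦ send[Bool]
  send[Int] ↦ recv[Int]
    μY ↦ μY  (rec unchanged)
      recv[Bool] ↦ send[Bool]
        offer{data,stop} ↦ select{data,stop}  (offer→select)
          case data:
            recv[Int] ↦ send[Int]
              end self-dual
          case stop:
            send[Int] ↦ recv[Int]
              Y self-dual

send[Bool].recv[Int].μY.send[Bool].select{data: send[Int].end, stop: recv[Int].Y}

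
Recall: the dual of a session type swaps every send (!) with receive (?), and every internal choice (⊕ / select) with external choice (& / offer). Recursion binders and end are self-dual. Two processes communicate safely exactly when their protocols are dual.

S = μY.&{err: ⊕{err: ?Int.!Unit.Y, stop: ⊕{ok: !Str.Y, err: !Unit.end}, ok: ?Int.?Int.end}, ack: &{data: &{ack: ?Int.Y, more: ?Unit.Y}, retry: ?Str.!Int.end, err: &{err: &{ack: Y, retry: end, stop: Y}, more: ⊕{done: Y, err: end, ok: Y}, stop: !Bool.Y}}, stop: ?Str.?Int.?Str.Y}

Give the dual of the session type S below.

μY ↦ μY  (rec unchanged)
  &{err,ack,stop} ↦ ⊕{err,ack,stop}  (external→internal)
    • err:
      ⊕{err,stop,ok} ↦ &{err,stop,ok}  (internal→external)
        • err:
          ?Int ↦ !Int
            !Unit ↦ ?Unit
              dual(Y) = Y
        • stop:
          ⊕{ok,err} ↦ &{ok,err}  (internal→external)
            • ok:
              !Str ↦ ?Str
                dual(Y) = Y
            • err:
              !Unit ↦ ?Unit
                dual(end) = end
        • ok:
          ?Int ↦ !Int
            ?Int ↦ !Int
              dual(end) = end
    • ack:
      &{data,retry,err} ↦ ⊕{data,retry,err}  (external→internal)
        • data:
          &{ack,more} ↦ ⊕{ack,more}  (external→internal)
            • ack:
              ?Int ↦ !Int
                dual(Y) = Y
            • more:
              ?Unit ↦ !Unit
                dual(Y) = Y
        • retry:
          ?Str ↦ !Str
            !Int ↦ ?Int
              dual(end) = end
        • err:
          &{err,more,stop} ↦ ⊕{err,more,stop}  (external→internal)
            • err:
              &{ack,retry,stop} ↦ ⊕{ack,retry,stop}  (external→internal)
                • ack:
                  dual(Y) = Y
                • retry:
                  dual(end) = end
                • stop:
                  dual(Y) = Y
            • more:
              ⊕{done,err,ok} ↦ &{done,err,ok}  (internal→external)
                • done:
                  dual(Y) = Y
                • err:
                  dual(end) = end
                • ok:
                  dual(Y) = Y
            • stop:
              !Bool ↦ ?Bool
                dual(Y) = Y
    • stop:
      ?Str ↦ !Str
        ?Int ↦ !Int
          ?Str ↦ !Str
            dual(Y) = Y

μY.⊕{err: &{err: !Int.?Unit.Y, stop: &{ok: ?Str.Y, err: ?Unit.end}, ok: !Int.!Int.end}, ack: ⊕{data: ⊕{ack: !Int.Y, more: !Unit.Y}, retry: !Str.?Int.end, err: ⊕{err: ⊕{ack: Y, retry: end, stop: Y}, more: &{done: Y, err: end, ok: Y}, stop: ?Bool.Y}}, stop: !Str.!Int.!Str.Y}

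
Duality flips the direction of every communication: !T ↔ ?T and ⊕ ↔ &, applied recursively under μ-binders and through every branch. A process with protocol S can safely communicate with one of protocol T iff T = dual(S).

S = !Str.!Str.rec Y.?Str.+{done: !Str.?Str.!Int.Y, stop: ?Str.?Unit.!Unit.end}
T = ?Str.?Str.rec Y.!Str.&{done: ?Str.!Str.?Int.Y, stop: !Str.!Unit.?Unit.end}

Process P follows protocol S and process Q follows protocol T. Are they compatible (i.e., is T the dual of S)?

!Str | ?Str  ok
  !Str | ?Str  ok
    rec Y | rec Y  ok (rec unchanged)
      ?Str | !Str  ok
        +{done,stop} | &{done,stop}  ok labels match
          • done:
            !Str | ?Str  ok
              ?Str | !Str  ok
                !Int | ?Int  ok
                  Y | Y  ok
          • stop:
            ?Str | !Str  ok
              ?Unit | !Unit  ok
                !Unit | ?Unit  ok
                  end | end  ok

YES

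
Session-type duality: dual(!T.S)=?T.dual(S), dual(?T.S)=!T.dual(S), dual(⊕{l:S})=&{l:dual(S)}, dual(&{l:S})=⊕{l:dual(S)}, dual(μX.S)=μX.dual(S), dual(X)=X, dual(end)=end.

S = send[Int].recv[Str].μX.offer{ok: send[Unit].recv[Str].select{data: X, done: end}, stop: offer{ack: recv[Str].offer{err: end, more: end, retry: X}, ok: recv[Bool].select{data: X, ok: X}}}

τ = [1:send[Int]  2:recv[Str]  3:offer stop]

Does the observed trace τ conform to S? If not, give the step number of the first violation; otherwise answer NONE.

step 1: send[Int]  ok  now at recv[Str].μX.…
step 2: recv[Str]  ok  now at μX.…
step 3: offer stop  ok  now at offer{ack: recv[Str].offer{err: end, more: end, retry: μX.…}, ok: recv[Bool].select{data: μX.…, ok: μX.…}}
trace exhausted — no violation

NONE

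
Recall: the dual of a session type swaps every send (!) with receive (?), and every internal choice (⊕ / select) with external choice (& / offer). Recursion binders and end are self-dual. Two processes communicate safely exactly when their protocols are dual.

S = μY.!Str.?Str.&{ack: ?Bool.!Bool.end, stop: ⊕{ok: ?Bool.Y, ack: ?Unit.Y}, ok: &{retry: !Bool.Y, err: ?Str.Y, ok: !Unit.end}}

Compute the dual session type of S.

μY.?Str.!Str.⊕{ack: !Bool.?Bool.end, stop: &{ok: !Bool.Y, ack: !Unit.Y}, ok: ⊕{retry: ?Bool.Y, err: !Str.Y, ok: ?Unit.end}}

μY ↦ μY  (μ self-dual)
  !Str ↦ ?Str
    ?Str ↦ !Str
      &{ack,stop,ok} ↦ ⊕{ack,stop,ok}  (&→⊕)
        • ack:
          ?Bool ↦ !Bool
            !Bool ↦ ?Bool
              end self-dual
        • stop:
          ⊕{ok,ack} ↦ &{ok,ack}  (internal→external)
            • ok:
              ?Bool ↦ !Bool
                Y self-dual
            • ack:
              ?Unit ↦ !Unit
                Y self-dual
        • ok:
          &{retry,err,ok} ↦ ⊕{retry,err,ok}  (&→⊕)
            • retry:
              !Bool ↦ ?Bool
                Y self-dual
            • err:
              ?Str ↦ !Str
                Y self-dual
            • ok:
              !Unit ↦ ?Unit
                end self-dual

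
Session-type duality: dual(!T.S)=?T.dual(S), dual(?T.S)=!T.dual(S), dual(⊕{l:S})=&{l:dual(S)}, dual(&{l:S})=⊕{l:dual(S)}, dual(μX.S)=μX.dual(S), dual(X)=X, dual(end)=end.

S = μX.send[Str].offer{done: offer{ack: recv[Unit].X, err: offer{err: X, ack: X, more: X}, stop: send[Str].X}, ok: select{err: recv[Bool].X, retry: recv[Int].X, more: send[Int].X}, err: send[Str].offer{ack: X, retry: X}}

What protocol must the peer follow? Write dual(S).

μX.recv[Str].select{done: select{ack: send[Unit].X, err: select{err: X, ack: X, more: X}, stop: recv[Str].X}, ok: offer{err: send[Bool].X, retry: send[Int].X, more: recv[Int].X}, err: recv[Str].select{ack: X, retry: X}}

μX = μX  (μ self-dual)
  send[Str] = recv[Str]
    offer{done,ok,err} = select{done,ok,err}  (external→internal)
      [done]
        offer{ack,err,stop} = select{ack,err,stop}  (external→internal)
          [ack]
            recv[Unit] = send[Unit]
              X self-dual
          [err]
            offer{err,ack,more} = select{err,ack,more}  (external→internal)
              [err]
                X self-dual
              [ack]
                X self-dual
              [more]
                X self-dual
          [stop]
            send[Str] = recv[Str]
              X self-dual
      [ok]
        select{err,retry,more} = offer{err,retry,more}  (internal→external)
          [err]
            recv[Bool] = send[Bool]
              X self-dual
          [retry]
            recv[Int] = send[Int]
              X self-dual
          [more]
            send[Int] = recv[Int]
              X self-dual
      [err]
        send[Str] = recv[Str]
          offer{ack,retry} = select{ack,retry}  (external→internal)
            [ack]
              X self-dual
            [retry]
              X self-dual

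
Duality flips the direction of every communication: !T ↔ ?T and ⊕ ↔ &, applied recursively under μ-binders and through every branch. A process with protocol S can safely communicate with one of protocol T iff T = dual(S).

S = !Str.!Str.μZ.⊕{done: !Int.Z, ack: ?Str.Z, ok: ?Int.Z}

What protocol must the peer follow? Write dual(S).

?Str.?Str.μZ.&{done: ?Int.Z, ack: !Str.Z, ok: !Int.Z}

!Str → ?Str
  !Str → ?Str
    μZ → μZ  (μ self-dual)
      ⊕{done,ack,ok} → &{done,ack,ok}  (select→offer)
        case done:
          !Int → ?Int
            dual(Z) = Z
        case ack:
          ?Str → !Str
            dual(Z) = Z
        case ok:
          ?Int → !Int
            dual(Z) = Z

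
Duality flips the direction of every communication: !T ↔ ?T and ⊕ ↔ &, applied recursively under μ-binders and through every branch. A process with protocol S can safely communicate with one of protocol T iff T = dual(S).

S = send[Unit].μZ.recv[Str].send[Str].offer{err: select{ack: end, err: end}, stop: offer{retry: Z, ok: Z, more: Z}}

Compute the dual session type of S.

send[Unit] ↦ recv[Unit]
  μZ ↦ μZ  (μ self-dual)
    recv[Str] ↦ send[Str]
      send[Str] ↦ recv[Str]
        offer{err,stop} ↦ select{err,stop}  (external→internal)
          • err:
            select{ack,err} ↦ offer{ack,err}  (internal→external)
              • ack:
                end self-dual
              • err:
                end self-dual
          • stop:
            offer{retry,ok,more} ↦ select{retry,ok,more}  (external→internal)
              • retry:
                Z self-dual
              • ok:
                Z self-dual
              • more:
                Z self-dual

recv[Unit].μZ.send[Str].recv[Str].select{err: offer{ack: end, err: end}, stop: select{retry: Z, ok: Z, more: Z}}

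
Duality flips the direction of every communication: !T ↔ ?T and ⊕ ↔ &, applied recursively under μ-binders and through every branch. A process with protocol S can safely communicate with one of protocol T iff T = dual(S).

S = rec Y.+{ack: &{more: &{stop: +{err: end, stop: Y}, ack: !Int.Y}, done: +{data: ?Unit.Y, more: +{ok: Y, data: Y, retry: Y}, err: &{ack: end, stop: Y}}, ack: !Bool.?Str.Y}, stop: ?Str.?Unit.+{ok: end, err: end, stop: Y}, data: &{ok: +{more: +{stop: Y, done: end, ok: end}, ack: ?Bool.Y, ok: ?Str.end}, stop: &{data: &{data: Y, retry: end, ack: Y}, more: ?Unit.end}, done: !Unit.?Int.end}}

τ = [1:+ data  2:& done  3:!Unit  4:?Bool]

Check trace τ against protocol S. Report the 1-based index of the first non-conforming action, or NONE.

@1 + data  ✓  cont: &{ok: +{more: +{stop: rec Y.…, done: end, ok: end}, ack: ?Bool.rec Y.…, ok: ?Str.end}, stop: &{data: &{data: rec Y.…, retry: end, ack: rec Y.…}, more: ?Unit.end}, done: !Unit.?Int.end}
@2 & done  ✓  cont: !Unit.?Int.end
@3 !Unit  ✓  cont: ?Int.end
@4 got ?Bool, protocol expects ?Int  ✗

4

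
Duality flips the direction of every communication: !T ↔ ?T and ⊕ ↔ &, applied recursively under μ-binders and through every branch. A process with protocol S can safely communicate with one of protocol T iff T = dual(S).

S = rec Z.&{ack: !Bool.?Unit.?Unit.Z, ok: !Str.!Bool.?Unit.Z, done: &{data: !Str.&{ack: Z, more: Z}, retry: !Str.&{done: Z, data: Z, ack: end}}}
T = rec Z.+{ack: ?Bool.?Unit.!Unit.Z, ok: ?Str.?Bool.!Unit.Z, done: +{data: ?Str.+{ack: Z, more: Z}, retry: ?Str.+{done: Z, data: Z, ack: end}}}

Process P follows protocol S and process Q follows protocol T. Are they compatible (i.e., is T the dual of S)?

rec Z vs rec Z  ✓ (binder kept)
  &{ack,ok,done} vs +{ack,ok,done}  ✓ label sets agree
    [ack]
      !Bool vs ?Bool  ✓
        ?Unit vs ?Unit  ✗ same direction on both sides — not dual

NO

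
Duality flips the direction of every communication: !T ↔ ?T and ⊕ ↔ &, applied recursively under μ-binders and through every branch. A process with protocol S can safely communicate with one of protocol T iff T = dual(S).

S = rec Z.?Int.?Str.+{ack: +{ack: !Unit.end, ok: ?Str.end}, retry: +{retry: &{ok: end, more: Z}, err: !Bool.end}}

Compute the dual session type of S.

rec Z.!Int.!Str.&{ack: &{ack: ?Unit.end, ok: !Str.end}, retry: &{retry: +{ok: end, more: Z}, err: ?Bool.end}}

rec Z → rec Z  (binder kept)
  ?Int → !Int
    ?Str → !Str
      +{ack,retry} → &{ack,retry}  (internal→external)
        • ack:
          +{ack,ok} → &{ack,ok}  (internal→external)
            • ack:
              !Unit → ?Unit
                end ↦ end
            • ok:
              ?Str → !Str
                end ↦ end
        • retry:
          +{retry,err} → &{retry,err}  (internal→external)
            • retry:
              &{ok,more} → +{ok,more}  (&→⊕)
                • ok:
                  end ↦ end
                • more:
                  Z ↦ Z
            • err:
              !Bool → ?Bool
                end ↦ end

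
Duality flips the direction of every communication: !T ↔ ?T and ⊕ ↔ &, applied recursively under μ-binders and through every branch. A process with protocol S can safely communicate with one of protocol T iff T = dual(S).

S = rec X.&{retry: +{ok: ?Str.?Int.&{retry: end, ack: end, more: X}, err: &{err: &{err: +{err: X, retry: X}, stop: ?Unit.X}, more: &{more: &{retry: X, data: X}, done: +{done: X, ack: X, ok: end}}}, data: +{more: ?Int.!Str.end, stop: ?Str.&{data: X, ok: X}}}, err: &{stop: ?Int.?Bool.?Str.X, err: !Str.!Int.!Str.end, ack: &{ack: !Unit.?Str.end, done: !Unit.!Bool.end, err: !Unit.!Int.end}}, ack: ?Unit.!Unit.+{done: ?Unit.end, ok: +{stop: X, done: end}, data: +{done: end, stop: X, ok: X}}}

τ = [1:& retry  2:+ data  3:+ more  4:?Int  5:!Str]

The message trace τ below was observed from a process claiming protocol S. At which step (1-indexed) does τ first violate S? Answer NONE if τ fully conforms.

step 1: & retry  ok  residual = +{ok: ?Str.?Int.&{retry: end, ack: end, more: rec X.…}, err: &{err: &{err: +{err: rec X.…, retry: rec X.…}, stop: ?Unit.rec X.…}, more: &{more: &{retry: rec X.…, data: rec X.…}, done: +{done: rec X.…, ack: rec X.…, ok: end}}}, data: +{more: ?Int.!Str.end, stop: ?Str.&{data: rec X.…, ok: rec X.…}}}
step 2: + data  ok  residual = +{more: ?Int.!Str.end, stop: ?Str.&{data: rec X.…, ok: rec X.…}}
step 3: + more  ok  residual = ?Int.!Str.end
step 4: ?Int  ok  residual = !Str.end
step 5: !Str  ok  residual = end
trace exhausted — no violation

NONE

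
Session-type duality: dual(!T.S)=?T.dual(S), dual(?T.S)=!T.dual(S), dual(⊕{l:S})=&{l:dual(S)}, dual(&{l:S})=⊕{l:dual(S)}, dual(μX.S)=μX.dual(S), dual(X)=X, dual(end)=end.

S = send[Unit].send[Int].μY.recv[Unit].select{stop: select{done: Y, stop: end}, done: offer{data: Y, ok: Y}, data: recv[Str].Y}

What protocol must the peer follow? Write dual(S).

recv[Unit].recv[Int].μY.send[Unit].offer{stop: offer{done: Y, stop: end}, done: select{data: Y, ok: Y}, data: send[Str].Y}

send[Unit] ↦ recv[Unit]
  send[Int] ↦ recv[Int]
    μY ↦ μY  (binder kept)
      recv[Unit] ↦ send[Unit]
        select{stop,done,data} ↦ offer{stop,done,data}  (select→offer)
          case stop:
            select{done,stop} ↦ offer{done,stop}  (select→offer)
              case done:
                Y self-dual
              case stop:
                end self-dual
          case done:
            offer{data,ok} ↦ select{data,ok}  (offer→select)
              case data:
                Y self-dual
              case ok:
                Y self-dual
          case data:
            recv[Str] ↦ send[Str]
              Y self-dual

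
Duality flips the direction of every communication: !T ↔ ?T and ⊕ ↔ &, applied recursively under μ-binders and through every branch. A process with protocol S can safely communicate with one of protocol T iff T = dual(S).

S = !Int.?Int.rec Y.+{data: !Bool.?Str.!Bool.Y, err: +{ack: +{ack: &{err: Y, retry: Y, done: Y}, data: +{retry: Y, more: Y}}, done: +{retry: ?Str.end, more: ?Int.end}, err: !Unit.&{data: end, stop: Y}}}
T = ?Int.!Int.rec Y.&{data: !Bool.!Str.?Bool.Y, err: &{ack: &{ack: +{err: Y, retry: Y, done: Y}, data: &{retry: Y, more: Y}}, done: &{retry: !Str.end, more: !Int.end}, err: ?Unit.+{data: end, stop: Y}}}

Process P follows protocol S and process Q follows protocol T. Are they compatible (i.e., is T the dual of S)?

NO

!Int | ?Int  ✓
  ?Int | !Int  ✓
    rec Y | rec Y  ✓ (binder kept)
      +{data,err} | &{data,err}  ✓ labels match
        [data]
          !Bool | !Bool  ✗ same direction on both sides — not dual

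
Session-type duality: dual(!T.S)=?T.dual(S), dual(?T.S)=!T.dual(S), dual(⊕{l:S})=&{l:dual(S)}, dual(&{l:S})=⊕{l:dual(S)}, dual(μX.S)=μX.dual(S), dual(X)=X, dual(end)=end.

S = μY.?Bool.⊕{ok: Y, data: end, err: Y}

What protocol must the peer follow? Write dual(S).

μY.!Bool.&{ok: Y, data: end, err: Y}

μY = μY  (rec unchanged)
  ?Bool = !Bool
    ⊕{ok,data,err} = &{ok,data,err}  (select→offer)
      case ok:
        Y self-dual
      case data:
        end self-dual
      case err:
        Y self-dual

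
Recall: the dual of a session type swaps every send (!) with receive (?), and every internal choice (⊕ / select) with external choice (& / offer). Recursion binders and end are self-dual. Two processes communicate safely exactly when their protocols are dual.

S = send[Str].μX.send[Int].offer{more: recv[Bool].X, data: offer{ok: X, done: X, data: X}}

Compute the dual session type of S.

recv[Str].μX.recv[Int].select{more: send[Bool].X, data: select{ok: X, done: X, data: X}}

send[Str] = recv[Str]
  μX = μX  (rec unchanged)
    send[Int] = recv[Int]
      offer{more,data} = select{more,data}  (&→⊕)
        [more]
          recv[Bool] = send[Bool]
            dual(X) = X
        [data]
          offer{ok,done,data} = select{ok,done,data}  (&→⊕)
            [ok]
              dual(X) = X
            [done]
              dual(X) = X
            [data]
              dual(X) = X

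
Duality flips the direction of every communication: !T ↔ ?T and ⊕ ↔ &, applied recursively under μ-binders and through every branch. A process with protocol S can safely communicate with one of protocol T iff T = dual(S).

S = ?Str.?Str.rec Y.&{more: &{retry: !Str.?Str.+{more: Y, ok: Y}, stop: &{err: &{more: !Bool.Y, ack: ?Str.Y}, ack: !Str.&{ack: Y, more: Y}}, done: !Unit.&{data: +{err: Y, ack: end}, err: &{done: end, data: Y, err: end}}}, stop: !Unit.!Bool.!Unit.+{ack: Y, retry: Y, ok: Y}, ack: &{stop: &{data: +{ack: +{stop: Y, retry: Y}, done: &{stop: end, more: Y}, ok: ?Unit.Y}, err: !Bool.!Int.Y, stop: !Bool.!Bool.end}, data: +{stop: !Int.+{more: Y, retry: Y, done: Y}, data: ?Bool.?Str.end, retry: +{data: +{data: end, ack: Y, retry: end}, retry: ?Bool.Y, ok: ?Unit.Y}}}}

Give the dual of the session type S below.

!Str.!Str.rec Y.+{more: +{retry: ?Str.!Str.&{more: Y, ok: Y}, stop: +{err: +{more: ?Bool.Y, ack: !Str.Y}, ack: ?Str.+{ack: Y, more: Y}}, done: ?Unit.+{data: &{err: Y, ack: end}, err: +{done: end, data: Y, err: end}}}, stop: ?Unit.?Bool.?Unit.&{ack: Y, retry: Y, ok: Y}, ack: +{stop: +{data: &{ack: &{stop: Y, retry: Y}, done: +{stop: end, more: Y}, ok: !Unit.Y}, err: ?Bool.?Int.Y, stop: ?Bool.?Bool.end}, data: &{stop: ?Int.&{more: Y, retry: Y, done: Y}, data: !Bool.!Str.end, retry: &{data: &{data: end, ack: Y, retry: end}, retry: !Bool.Y, ok: !Unit.Y}}}}

?Str ↦ !Str
  ?Str ↦ !Str
    rec Y ↦ rec Y  (rec unchanged)
      &{more,stop,ack} ↦ +{more,stop,ack}  (&→⊕)
        case more:
          &{retry,stop,done} ↦ +{retry,stop,done}  (&→⊕)
            case retry:
              !Str ↦ ?Str
                ?Str ↦ !Str
                  +{more,ok} ↦ &{more,ok}  (select→offer)
                    case more:
                      Y self-dual
                    case ok:
                      Y self-dual
            case stop:
              &{err,ack} ↦ +{err,ack}  (&→⊕)
                case err:
                  &{more,ack} ↦ +{more,ack}  (&→⊕)
                    case more:
                      !Bool ↦ ?Bool
                        Y self-dual
                    case ack:
                      ?Str ↦ !Str
                        Y self-dual
                case ack:
                  !Str ↦ ?Str
                    &{ack,more} ↦ +{ack,more}  (&→⊕)
                      case ack:
                        Y self-dual
                      case more:
                        Y self-dual
            case done:
              !Unit ↦ ?Unit
                &{data,err} ↦ +{data,err}  (&→⊕)
                  case data:
                    +{err,ack} ↦ &{err,ack}  (select→offer)
                      case err:
                        Y self-dual
                      case ack:
                        end self-dual
                  case err:
                    &{done,data,err} ↦ +{done,data,err}  (&→⊕)
                      case done:
                        end self-dual
                      case data:
                        Y self-dual
                      case err:
                        end self-dual
        case stop:
          !Unit ↦ ?Unit
            !Bool ↦ ?Bool
              !Unit ↦ ?Unit
                +{ack,retry,ok} ↦ &{ack,retry,ok}  (select→offer)
                  case ack:
                    Y self-dual
                  case retry:
                    Y self-dual
                  case ok:
                    Y self-dual
        case ack:
          &{stop,data} ↦ +{stop,data}  (&→⊕)
            case stop:
              &{data,err,stop} ↦ +{data,err,stop}  (&→⊕)
                case data:
                  +{ack,done,ok} ↦ &{ack,done,ok}  (select→offer)
                    case ack:
                      +{stop,retry} ↦ &{stop,retry}  (select→offer)
                        case stop:
                          Y self-dual
                        case retry:
                          Y self-dual
                    case done:
                      &{stop,more} ↦ +{stop,more}  (&→⊕)
                        case stop:
                          end self-dual
                        case more:
                          Y self-dual
                    case ok:
                      ?Unit ↦ !Unit
                        Y self-dual
                case err:
                  !Bool ↦ ?Bool
                    !Int ↦ ?Int
                      Y self-dual
                case stop:
                  !Bool ↦ ?Bool
                    !Bool ↦ ?Bool
                      end self-dual
            case data:
              +{stop,data,retry} ↦ &{stop,data,retry}  (select→offer)
                case stop:
                  !Int ↦ ?Int
                    +{more,retry,done} ↦ &{more,retry,done}  (select→offer)
                      case more:
                        Y self-dual
                      case retry:
                        Y self-dual
                      case done:
                        Y self-dual
                case data:
                  ?Bool ↦ !Bool
                    ?Str ↦ !Str
                      end self-dual
                case retry:
                  +{data,retry,ok} ↦ &{data,retry,ok}  (select→offer)
                    case data:
                      +{data,ack,retry} ↦ &{data,ack,retry}  (select→offer)
                        case data:
                          end self-dual
                        case ack:
                          Y self-dual
                        case retry:
                          end self-dual
                    case retry:
                      ?Bool ↦ !Bool
                        Y self-dual
                    case ok:
                      ?Unit ↦ !Unit
                        Y self-dual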